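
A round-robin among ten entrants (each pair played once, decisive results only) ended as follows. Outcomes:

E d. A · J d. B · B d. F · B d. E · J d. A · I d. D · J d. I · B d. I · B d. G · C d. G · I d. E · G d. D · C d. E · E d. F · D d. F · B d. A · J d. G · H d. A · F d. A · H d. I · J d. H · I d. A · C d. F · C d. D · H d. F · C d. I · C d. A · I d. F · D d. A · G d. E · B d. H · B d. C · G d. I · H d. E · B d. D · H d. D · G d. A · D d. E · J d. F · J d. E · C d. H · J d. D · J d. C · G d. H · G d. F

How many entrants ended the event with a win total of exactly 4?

1

Win totals: A 0, B 8, C 7, D 3, E 2, F 1, G 6, H 5, I 4, J 9.
Exactly 4: I — 1 entrant.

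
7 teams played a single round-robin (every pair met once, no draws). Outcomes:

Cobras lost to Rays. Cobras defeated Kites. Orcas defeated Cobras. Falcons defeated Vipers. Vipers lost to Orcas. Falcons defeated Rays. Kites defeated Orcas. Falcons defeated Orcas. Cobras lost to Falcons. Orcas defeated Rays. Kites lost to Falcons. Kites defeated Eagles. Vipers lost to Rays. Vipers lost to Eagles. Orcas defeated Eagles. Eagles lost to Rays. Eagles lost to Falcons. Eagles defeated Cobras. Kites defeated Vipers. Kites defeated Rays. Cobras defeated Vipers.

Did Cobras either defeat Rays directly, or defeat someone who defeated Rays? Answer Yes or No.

Yes

Cobras did not beat Rays directly.
Cobras beat Kites, Vipers. Of those, Kites beat Rays.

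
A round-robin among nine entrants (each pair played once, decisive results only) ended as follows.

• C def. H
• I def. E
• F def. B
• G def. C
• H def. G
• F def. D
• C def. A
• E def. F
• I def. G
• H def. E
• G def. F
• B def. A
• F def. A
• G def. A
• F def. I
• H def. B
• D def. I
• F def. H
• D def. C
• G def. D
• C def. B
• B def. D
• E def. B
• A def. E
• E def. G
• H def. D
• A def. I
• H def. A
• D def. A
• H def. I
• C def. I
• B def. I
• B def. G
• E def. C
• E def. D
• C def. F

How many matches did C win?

5

C's results: beat A, B, F, H, I; lost to D, E, G.
That is 5 wins.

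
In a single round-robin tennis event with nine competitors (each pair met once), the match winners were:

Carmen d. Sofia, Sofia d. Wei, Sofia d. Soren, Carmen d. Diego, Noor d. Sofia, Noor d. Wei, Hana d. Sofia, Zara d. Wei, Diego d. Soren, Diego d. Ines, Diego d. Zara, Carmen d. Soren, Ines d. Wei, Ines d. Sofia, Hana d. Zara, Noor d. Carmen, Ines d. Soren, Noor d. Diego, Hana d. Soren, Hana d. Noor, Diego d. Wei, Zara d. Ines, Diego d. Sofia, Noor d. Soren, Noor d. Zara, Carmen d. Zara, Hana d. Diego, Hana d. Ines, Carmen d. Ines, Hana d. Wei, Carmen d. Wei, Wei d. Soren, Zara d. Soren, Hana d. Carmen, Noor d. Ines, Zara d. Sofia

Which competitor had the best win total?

Win totals: Diego 5, Wei 1, Sofia 2, Ines 3, Noor 7, Hana 8, Carmen 6, Soren 0, Zara 4.
Hana leads with 8 wins (next highest: 7).

Hana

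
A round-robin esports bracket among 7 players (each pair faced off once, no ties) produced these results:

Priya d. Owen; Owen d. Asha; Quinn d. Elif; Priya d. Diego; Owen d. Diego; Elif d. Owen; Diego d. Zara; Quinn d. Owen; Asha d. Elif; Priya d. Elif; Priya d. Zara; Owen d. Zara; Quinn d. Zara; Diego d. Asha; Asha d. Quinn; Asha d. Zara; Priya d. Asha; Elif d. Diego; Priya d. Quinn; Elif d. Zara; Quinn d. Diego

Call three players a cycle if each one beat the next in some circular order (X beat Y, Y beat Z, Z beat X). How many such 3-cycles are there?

Win totals: Owen 3, Diego 2, Asha 3, Priya 6, Quinn 4, Zara 0, Elif 3.
A player with w wins dominates both others in C(w,2) triples; summing gives 3 + 1 + 3 + 15 + 6 + 0 + 3 = 31 transitive triples.
Total triples C(7,3) = 35, so cyclic triples = 35 − 31 = 4.

4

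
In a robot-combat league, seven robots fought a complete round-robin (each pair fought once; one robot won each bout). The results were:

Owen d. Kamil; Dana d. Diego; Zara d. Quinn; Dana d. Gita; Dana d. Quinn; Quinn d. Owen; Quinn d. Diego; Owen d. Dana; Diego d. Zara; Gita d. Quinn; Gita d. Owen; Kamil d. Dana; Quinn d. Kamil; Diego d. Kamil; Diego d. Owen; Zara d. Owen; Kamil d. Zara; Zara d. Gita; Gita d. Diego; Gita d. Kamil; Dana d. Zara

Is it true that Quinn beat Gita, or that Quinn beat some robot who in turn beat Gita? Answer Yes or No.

Quinn did not beat Gita directly.
Quinn beat Owen, Diego, Kamil, but each of them lost to Gita. No two-step path.

No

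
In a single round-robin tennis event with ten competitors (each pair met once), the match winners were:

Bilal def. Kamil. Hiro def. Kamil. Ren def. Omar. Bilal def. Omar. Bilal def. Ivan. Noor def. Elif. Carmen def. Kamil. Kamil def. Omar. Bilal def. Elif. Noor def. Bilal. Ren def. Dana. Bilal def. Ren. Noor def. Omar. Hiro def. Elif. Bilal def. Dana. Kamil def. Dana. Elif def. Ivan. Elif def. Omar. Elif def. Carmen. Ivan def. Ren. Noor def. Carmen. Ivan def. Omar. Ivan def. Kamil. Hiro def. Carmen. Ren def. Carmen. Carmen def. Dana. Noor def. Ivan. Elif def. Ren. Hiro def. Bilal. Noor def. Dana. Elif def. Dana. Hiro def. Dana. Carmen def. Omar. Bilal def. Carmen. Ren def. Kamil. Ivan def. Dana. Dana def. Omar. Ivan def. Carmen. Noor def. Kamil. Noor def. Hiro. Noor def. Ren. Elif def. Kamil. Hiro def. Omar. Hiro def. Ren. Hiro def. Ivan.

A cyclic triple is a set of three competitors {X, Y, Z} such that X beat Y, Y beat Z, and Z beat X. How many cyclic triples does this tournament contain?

Win totals: Kamil 2, Bilal 7, Hiro 8, Noor 9, Ivan 5, Ren 4, Omar 0, Dana 1, Elif 6, Carmen 3.
A competitor with w wins dominates both others in C(w,2) triples; summing gives 1 + 21 + 28 + 36 + 10 + 6 + 0 + 0 + 15 + 3 = 120 transitive triples.
Total triples C(10,3) = 120, so cyclic triples = 120 − 120 = 0.

0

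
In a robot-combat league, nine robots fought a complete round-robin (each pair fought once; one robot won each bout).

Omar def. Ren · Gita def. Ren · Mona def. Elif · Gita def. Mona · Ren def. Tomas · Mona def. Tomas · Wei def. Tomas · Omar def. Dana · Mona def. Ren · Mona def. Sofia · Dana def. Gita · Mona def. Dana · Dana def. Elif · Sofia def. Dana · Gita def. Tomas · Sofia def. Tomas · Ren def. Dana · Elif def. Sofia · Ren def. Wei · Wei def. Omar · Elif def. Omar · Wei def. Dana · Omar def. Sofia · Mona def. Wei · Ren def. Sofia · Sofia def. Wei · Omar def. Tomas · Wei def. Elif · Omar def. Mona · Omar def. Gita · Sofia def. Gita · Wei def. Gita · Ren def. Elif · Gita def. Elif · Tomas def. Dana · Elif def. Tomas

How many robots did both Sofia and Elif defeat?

Sofia beat: Gita, Tomas, Wei, Dana.
Elif beat: Sofia, Tomas, Omar.
Both beat: Tomas — 1.

1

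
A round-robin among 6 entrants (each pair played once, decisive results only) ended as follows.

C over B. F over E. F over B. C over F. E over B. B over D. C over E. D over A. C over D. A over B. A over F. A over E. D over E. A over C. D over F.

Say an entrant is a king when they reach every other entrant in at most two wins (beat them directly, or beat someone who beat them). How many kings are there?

3

A reaches everyone (king).
B cannot reach C in two steps.
C reaches everyone (king).
D reaches everyone (king).
E cannot reach A, C, F in two steps.
F cannot reach A, C in two steps.
Kings: A, C, D — 3.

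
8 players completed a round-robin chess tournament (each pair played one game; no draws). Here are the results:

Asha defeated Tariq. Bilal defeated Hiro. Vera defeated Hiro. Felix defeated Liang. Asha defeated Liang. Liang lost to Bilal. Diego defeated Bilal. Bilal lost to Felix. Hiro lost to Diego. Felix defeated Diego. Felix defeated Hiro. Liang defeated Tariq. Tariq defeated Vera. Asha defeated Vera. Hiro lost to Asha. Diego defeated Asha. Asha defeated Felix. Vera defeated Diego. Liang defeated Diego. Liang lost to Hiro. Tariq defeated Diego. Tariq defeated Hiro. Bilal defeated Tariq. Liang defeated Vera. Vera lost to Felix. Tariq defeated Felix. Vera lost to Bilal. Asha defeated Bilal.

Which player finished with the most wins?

Win totals: Liang 3, Diego 3, Vera 2, Asha 6, Bilal 4, Hiro 1, Tariq 4, Felix 5.
Asha leads with 6 wins (next highest: 5).

Asha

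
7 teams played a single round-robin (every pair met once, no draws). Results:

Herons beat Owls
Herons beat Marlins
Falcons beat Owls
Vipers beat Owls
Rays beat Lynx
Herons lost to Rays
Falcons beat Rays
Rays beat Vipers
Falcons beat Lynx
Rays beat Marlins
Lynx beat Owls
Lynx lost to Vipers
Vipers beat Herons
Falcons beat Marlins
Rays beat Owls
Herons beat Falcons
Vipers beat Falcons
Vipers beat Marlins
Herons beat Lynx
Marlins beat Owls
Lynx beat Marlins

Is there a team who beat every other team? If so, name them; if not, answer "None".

Highest win total is Vipers with 5 (out of 6 possible).
Vipers lost to Rays, so no team went undefeated.

None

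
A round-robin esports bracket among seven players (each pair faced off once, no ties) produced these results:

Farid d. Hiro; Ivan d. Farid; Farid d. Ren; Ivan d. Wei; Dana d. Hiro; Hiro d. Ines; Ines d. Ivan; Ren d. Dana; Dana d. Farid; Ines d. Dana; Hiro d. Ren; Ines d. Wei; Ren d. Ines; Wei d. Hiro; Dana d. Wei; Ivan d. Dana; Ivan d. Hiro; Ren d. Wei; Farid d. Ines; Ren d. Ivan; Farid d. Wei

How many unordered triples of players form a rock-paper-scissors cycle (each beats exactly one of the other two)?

Win totals: Dana 3, Wei 1, Farid 4, Hiro 2, Ren 4, Ivan 4, Ines 3.
A player with w wins dominates both others in C(w,2) triples; summing gives 3 + 0 + 6 + 1 + 6 + 6 + 3 = 25 transitive triples.
Total triples C(7,3) = 35, so cyclic triples = 35 − 25 = 10.

10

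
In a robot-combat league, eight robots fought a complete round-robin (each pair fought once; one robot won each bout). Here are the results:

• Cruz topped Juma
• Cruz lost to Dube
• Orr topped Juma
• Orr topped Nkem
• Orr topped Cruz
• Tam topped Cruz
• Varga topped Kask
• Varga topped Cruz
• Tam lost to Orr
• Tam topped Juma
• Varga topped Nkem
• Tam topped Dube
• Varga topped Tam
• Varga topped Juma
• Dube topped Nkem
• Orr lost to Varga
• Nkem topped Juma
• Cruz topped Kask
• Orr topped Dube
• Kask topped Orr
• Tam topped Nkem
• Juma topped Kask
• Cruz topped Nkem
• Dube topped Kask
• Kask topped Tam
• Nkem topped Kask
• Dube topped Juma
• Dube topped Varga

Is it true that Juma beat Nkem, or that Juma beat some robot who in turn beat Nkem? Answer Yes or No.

Juma did not beat Nkem directly.
Juma beat Kask, but each of them lost to Nkem. No two-step path.

No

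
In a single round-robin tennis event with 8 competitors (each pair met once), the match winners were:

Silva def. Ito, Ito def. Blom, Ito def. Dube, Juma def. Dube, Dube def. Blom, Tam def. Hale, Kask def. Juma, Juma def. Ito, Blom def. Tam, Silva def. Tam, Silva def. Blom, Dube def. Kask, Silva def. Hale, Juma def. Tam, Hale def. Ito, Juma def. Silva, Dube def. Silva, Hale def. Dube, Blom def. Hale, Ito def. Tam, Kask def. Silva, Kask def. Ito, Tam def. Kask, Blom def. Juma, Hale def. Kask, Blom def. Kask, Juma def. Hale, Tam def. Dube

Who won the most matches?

Win totals: Tam 3, Blom 4, Dube 3, Hale 3, Juma 5, Silva 4, Ito 3, Kask 3.
Juma leads with 5 wins (next highest: 4).

Juma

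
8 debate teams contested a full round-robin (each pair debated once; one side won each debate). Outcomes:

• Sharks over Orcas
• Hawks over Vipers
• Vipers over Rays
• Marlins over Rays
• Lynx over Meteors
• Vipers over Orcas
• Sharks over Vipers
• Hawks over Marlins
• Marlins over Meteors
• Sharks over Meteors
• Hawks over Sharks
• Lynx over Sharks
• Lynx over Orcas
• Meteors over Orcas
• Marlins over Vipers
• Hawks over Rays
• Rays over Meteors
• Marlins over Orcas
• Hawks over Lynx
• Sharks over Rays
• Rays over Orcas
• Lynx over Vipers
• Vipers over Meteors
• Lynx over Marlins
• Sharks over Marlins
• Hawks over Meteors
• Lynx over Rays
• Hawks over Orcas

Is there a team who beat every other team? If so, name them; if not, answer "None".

Hawks has 7 wins out of 7 opponents — a perfect record.

Hawks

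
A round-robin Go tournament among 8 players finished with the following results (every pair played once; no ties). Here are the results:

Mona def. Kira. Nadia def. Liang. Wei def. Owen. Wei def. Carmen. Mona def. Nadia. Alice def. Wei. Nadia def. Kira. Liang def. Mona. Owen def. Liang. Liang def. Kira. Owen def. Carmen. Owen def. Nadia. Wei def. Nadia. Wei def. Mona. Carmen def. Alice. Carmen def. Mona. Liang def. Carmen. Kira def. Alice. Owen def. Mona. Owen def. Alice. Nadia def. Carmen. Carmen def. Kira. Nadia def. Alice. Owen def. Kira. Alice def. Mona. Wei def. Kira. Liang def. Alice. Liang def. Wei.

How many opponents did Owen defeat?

6

Owen's results: beat Alice, Carmen, Mona, Nadia, Liang, Kira; lost to Wei.
That is 6 wins.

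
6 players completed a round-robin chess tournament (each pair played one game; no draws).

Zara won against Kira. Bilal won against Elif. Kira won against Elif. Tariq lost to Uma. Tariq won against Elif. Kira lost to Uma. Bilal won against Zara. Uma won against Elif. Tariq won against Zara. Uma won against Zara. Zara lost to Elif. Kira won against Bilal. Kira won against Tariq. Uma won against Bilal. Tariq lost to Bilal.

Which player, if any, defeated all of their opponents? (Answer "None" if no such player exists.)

Uma has 5 wins out of 5 opponents — a perfect record.

Uma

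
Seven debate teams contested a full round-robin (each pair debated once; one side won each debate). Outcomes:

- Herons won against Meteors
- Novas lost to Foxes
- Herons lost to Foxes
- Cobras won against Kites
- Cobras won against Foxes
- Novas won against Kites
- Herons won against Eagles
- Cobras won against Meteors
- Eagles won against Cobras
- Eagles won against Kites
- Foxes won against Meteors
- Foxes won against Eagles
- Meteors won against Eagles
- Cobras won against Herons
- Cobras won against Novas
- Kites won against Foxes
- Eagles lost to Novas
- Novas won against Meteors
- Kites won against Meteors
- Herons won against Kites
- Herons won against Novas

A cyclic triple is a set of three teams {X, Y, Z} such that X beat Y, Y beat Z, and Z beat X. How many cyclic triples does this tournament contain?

Win totals: Novas 3, Kites 2, Eagles 2, Foxes 4, Meteors 1, Herons 4, Cobras 5.
A team with w wins dominates both others in C(w,2) triples; summing gives 3 + 1 + 1 + 6 + 0 + 6 + 10 = 27 transitive triples.
Total triples C(7,3) = 35, so cyclic triples = 35 − 27 = 8.

8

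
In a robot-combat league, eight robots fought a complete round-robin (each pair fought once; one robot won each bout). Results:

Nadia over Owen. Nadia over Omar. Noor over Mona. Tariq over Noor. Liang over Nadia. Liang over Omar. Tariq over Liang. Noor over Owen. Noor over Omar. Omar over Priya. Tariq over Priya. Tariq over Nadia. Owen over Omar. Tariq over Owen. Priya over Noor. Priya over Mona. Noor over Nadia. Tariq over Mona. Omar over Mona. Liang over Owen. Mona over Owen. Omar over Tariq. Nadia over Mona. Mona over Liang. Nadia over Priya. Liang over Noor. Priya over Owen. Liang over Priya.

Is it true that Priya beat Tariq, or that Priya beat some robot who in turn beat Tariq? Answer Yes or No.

Priya did not beat Tariq directly.
Priya beat Mona, Owen, Noor, but each of them lost to Tariq. No two-step path.

No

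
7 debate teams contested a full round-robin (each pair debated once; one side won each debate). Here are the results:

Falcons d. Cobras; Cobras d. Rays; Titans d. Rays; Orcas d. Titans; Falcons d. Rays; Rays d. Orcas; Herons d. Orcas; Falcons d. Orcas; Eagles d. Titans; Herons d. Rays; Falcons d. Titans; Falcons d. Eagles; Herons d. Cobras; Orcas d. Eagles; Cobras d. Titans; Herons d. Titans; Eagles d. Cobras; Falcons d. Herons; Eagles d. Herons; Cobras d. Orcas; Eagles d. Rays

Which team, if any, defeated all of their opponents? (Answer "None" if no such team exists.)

Falcons has 6 wins out of 6 opponents — a perfect record.

Falcons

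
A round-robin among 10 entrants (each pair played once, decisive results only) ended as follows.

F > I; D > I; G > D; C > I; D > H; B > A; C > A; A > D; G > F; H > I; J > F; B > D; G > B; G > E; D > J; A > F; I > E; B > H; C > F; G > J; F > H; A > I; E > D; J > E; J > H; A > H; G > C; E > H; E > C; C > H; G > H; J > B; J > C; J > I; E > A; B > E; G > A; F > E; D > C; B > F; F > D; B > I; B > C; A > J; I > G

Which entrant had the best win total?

G

Win totals: A 5, B 7, C 4, D 4, E 4, F 4, G 8, H 1, I 2, J 6.
G leads with 8 wins (next highest: 7).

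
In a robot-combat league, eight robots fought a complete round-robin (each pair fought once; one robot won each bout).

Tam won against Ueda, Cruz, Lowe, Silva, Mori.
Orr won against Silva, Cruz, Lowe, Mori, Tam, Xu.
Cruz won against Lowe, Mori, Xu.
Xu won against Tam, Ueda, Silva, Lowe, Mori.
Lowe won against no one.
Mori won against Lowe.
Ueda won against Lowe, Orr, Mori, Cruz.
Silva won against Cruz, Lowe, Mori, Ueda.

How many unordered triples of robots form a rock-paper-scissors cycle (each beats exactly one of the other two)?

6

Win totals: Silva 4, Lowe 0, Tam 5, Xu 5, Ueda 4, Cruz 3, Orr 6, Mori 1.
A robot with w wins dominates both others in C(w,2) triples; summing gives 6 + 0 + 10 + 10 + 6 + 3 + 15 + 0 = 50 transitive triples.
Total triples C(8,3) = 56, so cyclic triples = 56 − 50 = 6.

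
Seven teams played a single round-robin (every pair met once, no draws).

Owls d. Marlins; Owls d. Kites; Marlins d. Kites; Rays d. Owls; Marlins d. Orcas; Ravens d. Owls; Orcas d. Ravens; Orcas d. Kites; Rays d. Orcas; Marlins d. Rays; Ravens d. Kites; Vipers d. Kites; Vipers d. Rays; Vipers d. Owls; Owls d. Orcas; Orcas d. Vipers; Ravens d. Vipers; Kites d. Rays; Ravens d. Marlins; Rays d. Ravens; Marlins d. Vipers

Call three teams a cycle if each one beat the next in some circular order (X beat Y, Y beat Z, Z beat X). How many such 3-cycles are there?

11

Win totals: Rays 3, Vipers 3, Kites 1, Orcas 3, Ravens 4, Marlins 4, Owls 3.
A team with w wins dominates both others in C(w,2) triples; summing gives 3 + 3 + 0 + 3 + 6 + 6 + 3 = 24 transitive triples.
Total triples C(7,3) = 35, so cyclic triples = 35 − 24 = 11.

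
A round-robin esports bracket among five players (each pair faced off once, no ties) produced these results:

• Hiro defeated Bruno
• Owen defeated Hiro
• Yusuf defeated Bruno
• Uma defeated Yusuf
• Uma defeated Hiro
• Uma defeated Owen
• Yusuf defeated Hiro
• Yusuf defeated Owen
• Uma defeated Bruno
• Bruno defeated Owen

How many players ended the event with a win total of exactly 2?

0

Win totals: Bruno 1, Uma 4, Hiro 1, Owen 1, Yusuf 3.
No player has exactly 2 wins.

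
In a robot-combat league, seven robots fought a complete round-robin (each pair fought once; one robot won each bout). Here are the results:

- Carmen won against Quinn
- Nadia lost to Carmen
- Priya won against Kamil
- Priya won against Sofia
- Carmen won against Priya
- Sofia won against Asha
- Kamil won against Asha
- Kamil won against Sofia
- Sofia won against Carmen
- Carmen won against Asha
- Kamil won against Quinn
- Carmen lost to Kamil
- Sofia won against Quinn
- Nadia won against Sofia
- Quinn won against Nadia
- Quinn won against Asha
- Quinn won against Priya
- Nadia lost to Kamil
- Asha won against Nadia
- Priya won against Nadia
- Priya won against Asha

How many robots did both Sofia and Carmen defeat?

2

Sofia beat: Carmen, Quinn, Asha.
Carmen beat: Nadia, Priya, Quinn, Asha.
Both beat: Quinn, Asha — 2.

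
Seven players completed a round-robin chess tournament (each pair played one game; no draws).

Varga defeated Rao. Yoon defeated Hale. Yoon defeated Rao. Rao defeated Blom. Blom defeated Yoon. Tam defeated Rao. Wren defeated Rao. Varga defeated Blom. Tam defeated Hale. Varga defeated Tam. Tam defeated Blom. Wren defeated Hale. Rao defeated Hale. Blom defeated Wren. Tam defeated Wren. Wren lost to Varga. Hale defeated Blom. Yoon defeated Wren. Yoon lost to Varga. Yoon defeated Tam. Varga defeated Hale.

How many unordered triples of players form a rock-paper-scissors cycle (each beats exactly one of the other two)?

5

Win totals: Wren 2, Rao 2, Hale 1, Varga 6, Tam 4, Yoon 4, Blom 2.
A player with w wins dominates both others in C(w,2) triples; summing gives 1 + 1 + 0 + 15 + 6 + 6 + 1 = 30 transitive triples.
Total triples C(7,3) = 35, so cyclic triples = 35 − 30 = 5.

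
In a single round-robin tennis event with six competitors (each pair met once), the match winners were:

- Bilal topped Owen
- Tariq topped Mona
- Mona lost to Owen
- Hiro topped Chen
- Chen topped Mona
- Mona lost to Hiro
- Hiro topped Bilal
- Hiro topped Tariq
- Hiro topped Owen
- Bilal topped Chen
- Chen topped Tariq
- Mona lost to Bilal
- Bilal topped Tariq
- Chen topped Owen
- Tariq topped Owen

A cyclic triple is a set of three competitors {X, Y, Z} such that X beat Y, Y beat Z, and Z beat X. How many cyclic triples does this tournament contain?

0

Win totals: Chen 3, Bilal 4, Tariq 2, Hiro 5, Mona 0, Owen 1.
A competitor with w wins dominates both others in C(w,2) triples; summing gives 3 + 6 + 1 + 10 + 0 + 0 = 20 transitive triples.
Total triples C(6,3) = 20, so cyclic triples = 20 − 20 = 0.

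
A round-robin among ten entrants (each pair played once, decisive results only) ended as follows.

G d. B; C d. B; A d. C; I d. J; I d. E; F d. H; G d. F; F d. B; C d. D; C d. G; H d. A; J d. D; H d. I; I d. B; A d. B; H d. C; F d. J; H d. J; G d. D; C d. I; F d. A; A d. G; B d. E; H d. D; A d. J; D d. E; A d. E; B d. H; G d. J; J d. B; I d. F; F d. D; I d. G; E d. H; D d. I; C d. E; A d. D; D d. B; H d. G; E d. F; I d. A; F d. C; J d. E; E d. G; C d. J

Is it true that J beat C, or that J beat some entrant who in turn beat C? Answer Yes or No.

J did not beat C directly.
J beat B, D, E, but each of them lost to C. No two-step path.

No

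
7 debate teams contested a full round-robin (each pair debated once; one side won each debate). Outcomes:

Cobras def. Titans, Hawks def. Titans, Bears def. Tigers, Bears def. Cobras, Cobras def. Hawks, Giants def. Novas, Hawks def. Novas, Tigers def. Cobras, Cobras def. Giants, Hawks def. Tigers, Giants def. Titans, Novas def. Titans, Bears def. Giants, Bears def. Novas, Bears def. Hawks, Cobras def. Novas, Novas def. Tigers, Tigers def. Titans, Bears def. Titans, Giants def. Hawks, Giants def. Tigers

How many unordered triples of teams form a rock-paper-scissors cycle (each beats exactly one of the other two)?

Win totals: Bears 6, Cobras 4, Hawks 3, Tigers 2, Titans 0, Giants 4, Novas 2.
A team with w wins dominates both others in C(w,2) triples; summing gives 15 + 6 + 3 + 1 + 0 + 6 + 1 = 32 transitive triples.
Total triples C(7,3) = 35, so cyclic triples = 35 − 32 = 3.

3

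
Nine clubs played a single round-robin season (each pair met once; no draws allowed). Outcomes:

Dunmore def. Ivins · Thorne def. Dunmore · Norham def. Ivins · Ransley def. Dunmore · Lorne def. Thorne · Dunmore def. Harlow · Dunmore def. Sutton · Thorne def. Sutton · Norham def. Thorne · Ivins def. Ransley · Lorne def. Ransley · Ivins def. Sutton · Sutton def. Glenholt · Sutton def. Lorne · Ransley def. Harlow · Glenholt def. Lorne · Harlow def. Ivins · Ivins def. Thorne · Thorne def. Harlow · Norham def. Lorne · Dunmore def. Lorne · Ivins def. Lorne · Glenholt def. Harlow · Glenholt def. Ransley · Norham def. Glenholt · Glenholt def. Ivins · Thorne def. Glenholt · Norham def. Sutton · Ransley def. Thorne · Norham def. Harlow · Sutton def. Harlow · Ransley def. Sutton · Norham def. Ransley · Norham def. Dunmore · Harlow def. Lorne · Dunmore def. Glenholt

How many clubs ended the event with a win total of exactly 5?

Win totals: Sutton 3, Ivins 4, Dunmore 5, Glenholt 4, Ransley 4, Lorne 2, Norham 8, Thorne 4, Harlow 2.
Exactly 5: Dunmore — 1 club.

1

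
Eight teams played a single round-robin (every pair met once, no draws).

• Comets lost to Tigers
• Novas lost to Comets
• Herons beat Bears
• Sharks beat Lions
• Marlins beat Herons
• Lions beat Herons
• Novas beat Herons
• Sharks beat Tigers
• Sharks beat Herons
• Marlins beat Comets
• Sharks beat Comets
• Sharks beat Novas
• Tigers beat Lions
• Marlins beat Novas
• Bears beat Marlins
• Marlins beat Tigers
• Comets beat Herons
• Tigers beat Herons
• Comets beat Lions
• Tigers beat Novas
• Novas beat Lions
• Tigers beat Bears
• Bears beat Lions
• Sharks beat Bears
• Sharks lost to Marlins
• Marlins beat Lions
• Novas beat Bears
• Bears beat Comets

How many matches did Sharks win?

6

Sharks' results: beat Bears, Comets, Lions, Herons, Tigers, Novas; lost to Marlins.
That is 6 wins.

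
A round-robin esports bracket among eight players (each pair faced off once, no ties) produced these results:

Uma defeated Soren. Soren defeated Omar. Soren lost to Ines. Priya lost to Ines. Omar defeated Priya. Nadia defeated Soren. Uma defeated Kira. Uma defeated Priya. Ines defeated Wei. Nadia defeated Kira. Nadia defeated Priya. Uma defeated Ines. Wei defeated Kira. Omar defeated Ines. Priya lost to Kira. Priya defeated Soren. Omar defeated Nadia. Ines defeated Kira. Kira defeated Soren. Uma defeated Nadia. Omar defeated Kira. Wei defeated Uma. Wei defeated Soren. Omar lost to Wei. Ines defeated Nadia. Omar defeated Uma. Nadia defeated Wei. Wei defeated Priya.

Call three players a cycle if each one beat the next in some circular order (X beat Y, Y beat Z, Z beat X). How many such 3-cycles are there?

9

Win totals: Kira 2, Wei 5, Priya 1, Nadia 4, Soren 1, Ines 5, Omar 5, Uma 5.
A player with w wins dominates both others in C(w,2) triples; summing gives 1 + 10 + 0 + 6 + 0 + 10 + 10 + 10 = 47 transitive triples.
Total triples C(8,3) = 56, so cyclic triples = 56 − 47 = 9.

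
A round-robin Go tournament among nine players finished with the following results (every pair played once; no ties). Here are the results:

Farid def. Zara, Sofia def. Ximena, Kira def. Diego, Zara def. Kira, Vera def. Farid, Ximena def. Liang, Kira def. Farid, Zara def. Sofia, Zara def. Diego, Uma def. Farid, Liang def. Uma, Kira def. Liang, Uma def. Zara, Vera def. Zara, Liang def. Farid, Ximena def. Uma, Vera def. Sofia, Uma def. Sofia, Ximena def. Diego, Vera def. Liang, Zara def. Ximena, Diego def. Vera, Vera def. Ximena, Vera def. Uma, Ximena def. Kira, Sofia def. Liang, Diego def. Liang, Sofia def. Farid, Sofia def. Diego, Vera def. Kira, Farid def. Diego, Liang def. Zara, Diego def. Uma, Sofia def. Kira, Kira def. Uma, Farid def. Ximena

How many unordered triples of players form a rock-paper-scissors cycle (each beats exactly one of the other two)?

Win totals: Diego 3, Ximena 4, Uma 3, Sofia 5, Vera 7, Zara 4, Kira 4, Farid 3, Liang 3.
A player with w wins dominates both others in C(w,2) triples; summing gives 3 + 6 + 3 + 10 + 21 + 6 + 6 + 3 + 3 = 61 transitive triples.
Total triples C(9,3) = 84, so cyclic triples = 84 − 61 = 23.

23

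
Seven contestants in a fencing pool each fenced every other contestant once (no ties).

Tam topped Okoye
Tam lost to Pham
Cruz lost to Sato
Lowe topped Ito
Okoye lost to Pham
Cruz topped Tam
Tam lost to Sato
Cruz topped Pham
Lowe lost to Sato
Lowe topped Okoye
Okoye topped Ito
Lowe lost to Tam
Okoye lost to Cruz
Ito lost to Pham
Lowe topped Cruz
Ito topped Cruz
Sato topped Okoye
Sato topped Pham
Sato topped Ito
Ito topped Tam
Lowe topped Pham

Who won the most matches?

Sato

Win totals: Okoye 1, Pham 3, Ito 2, Cruz 3, Sato 6, Lowe 4, Tam 2.
Sato leads with 6 wins (next highest: 4).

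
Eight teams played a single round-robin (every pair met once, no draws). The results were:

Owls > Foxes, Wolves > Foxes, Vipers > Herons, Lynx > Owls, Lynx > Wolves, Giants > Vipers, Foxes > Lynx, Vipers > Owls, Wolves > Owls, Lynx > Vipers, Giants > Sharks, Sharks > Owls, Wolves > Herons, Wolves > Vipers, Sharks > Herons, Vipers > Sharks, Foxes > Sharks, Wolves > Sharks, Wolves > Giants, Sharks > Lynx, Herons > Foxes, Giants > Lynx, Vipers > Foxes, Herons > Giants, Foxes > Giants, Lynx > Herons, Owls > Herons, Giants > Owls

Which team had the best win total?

Wolves

Win totals: Owls 2, Sharks 3, Herons 2, Vipers 4, Lynx 4, Wolves 6, Giants 4, Foxes 3.
Wolves leads with 6 wins (next highest: 4).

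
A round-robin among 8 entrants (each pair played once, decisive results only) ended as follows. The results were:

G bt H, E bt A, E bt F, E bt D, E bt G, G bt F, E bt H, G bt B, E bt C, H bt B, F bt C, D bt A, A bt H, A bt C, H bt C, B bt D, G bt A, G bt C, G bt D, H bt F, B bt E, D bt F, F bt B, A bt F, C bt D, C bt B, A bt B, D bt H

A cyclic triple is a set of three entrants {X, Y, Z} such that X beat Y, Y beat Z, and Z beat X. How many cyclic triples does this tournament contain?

11

Win totals: A 4, B 2, C 2, D 3, E 6, F 2, G 6, H 3.
An entrant with w wins dominates both others in C(w,2) triples; summing gives 6 + 1 + 1 + 3 + 15 + 1 + 15 + 3 = 45 transitive triples.
Total triples C(8,3) = 56, so cyclic triples = 56 − 45 = 11.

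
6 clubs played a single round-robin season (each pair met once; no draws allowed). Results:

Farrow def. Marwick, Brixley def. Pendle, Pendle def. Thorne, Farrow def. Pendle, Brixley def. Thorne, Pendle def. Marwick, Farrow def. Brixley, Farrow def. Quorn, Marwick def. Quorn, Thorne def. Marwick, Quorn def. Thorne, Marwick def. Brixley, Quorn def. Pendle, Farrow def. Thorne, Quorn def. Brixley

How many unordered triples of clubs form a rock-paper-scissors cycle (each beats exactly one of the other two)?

4

Of the C(6,3) = 20 triples, the cyclic ones are: {Thorne, Brixley, Marwick}; {Thorne, Quorn, Marwick}; {Brixley, Marwick, Pendle}; {Quorn, Marwick, Pendle}.
That is 4.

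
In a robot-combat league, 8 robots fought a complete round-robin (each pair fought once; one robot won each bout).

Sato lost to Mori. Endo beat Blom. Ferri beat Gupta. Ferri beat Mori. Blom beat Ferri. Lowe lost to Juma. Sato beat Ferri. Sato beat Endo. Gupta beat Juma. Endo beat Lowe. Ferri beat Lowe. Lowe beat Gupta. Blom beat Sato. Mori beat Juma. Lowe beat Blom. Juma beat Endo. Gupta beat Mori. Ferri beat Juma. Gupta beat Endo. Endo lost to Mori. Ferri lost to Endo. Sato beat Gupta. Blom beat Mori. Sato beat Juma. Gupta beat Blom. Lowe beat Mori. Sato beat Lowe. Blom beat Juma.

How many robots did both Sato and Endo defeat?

2

Sato beat: Endo, Gupta, Lowe, Ferri, Juma.
Endo beat: Lowe, Blom, Ferri.
Both beat: Lowe, Ferri — 2.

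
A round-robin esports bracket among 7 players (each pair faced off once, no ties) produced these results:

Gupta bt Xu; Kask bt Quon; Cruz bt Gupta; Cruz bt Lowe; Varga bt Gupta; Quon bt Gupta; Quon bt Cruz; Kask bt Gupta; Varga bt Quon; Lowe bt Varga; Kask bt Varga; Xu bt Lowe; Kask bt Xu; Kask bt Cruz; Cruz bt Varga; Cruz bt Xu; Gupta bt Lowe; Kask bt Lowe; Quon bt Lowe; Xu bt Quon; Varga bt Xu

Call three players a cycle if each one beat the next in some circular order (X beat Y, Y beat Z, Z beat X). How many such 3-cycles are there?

6

Win totals: Cruz 4, Gupta 2, Lowe 1, Varga 3, Xu 2, Quon 3, Kask 6.
A player with w wins dominates both others in C(w,2) triples; summing gives 6 + 1 + 0 + 3 + 1 + 3 + 15 = 29 transitive triples.
Total triples C(7,3) = 35, so cyclic triples = 35 − 29 = 6.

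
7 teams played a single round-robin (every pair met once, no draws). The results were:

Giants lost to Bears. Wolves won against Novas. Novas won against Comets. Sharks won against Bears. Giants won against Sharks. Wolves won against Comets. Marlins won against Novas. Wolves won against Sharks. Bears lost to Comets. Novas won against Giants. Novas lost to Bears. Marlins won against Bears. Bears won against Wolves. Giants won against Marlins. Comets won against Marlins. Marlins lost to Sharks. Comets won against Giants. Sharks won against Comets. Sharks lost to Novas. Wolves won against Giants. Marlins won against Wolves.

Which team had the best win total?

Win totals: Giants 2, Comets 3, Marlins 3, Novas 3, Bears 3, Sharks 3, Wolves 4.
Wolves leads with 4 wins (next highest: 3).

Wolves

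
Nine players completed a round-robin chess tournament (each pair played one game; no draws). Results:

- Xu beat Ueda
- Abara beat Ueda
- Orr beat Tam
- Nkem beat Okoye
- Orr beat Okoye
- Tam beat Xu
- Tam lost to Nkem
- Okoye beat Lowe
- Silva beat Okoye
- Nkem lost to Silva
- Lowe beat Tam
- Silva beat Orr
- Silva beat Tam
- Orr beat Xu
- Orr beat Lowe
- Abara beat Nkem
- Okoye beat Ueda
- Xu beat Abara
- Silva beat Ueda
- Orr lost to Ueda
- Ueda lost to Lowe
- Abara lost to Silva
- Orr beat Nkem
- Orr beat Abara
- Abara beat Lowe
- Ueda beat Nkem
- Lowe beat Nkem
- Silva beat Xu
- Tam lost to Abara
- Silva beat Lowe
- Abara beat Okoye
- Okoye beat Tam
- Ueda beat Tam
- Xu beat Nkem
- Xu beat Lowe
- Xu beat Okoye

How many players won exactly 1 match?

Win totals: Silva 8, Abara 5, Okoye 3, Nkem 2, Xu 5, Tam 1, Lowe 3, Orr 6, Ueda 3.
Exactly 1: Tam — 1 player.

1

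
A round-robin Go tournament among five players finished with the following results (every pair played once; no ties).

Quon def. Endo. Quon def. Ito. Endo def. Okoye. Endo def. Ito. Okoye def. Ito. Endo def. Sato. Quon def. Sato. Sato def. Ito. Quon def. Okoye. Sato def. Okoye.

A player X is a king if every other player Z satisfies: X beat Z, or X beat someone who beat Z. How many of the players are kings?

1

Okoye cannot reach Endo, Sato, Quon in two steps.
Endo cannot reach Quon in two steps.
Ito cannot reach Okoye, Endo, Sato, Quon in two steps.
Sato cannot reach Endo, Quon in two steps.
Quon reaches everyone (king).
Kings: Quon — 1.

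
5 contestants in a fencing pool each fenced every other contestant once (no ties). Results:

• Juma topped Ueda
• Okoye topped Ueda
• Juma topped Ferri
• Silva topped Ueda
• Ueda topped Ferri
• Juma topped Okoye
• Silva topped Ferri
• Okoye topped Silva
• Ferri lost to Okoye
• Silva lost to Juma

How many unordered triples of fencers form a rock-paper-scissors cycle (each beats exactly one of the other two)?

Of the C(5,3) = 10 triples, the cyclic ones are: none.
That is 0.

0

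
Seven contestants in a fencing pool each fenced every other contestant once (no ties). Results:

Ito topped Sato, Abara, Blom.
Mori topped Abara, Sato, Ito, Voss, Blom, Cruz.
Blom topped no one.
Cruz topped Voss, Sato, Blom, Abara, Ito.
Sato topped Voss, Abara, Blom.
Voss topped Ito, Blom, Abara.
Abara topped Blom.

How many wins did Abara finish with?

Abara's results: beat Blom; lost to Mori, Sato, Voss, Cruz, Ito.
That is 1 win.

1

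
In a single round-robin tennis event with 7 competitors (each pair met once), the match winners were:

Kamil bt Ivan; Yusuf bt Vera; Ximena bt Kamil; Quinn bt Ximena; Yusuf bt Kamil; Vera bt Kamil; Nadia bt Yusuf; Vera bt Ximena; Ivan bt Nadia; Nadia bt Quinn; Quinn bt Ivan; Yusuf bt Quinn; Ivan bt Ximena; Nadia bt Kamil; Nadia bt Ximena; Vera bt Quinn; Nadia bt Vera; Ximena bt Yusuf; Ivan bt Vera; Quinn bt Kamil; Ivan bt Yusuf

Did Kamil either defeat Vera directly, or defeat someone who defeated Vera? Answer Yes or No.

Yes

Kamil did not beat Vera directly.
Kamil beat Ivan. Of those, Ivan beat Vera.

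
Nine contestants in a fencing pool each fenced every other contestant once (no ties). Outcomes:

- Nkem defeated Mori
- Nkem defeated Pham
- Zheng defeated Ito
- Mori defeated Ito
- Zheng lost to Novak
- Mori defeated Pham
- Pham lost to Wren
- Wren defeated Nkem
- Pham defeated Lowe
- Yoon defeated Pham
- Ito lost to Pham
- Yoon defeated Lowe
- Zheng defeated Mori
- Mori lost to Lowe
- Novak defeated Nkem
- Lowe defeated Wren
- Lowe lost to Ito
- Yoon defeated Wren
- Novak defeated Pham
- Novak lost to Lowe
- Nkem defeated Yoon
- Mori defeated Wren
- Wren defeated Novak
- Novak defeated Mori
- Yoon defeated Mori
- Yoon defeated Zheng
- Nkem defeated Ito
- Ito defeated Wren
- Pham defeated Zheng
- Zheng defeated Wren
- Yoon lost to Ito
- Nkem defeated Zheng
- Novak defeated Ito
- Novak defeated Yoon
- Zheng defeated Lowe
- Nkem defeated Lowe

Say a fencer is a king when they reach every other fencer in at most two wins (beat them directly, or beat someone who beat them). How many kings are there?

8

Mori reaches everyone (king).
Wren reaches everyone (king).
Yoon reaches everyone (king).
Lowe reaches everyone (king).
Zheng reaches everyone (king).
Nkem reaches everyone (king).
Novak reaches everyone (king).
Ito reaches everyone (king).
Pham cannot reach Nkem in two steps.
Kings: Mori, Wren, Yoon, Lowe, Zheng, Nkem, Novak, Ito — 8.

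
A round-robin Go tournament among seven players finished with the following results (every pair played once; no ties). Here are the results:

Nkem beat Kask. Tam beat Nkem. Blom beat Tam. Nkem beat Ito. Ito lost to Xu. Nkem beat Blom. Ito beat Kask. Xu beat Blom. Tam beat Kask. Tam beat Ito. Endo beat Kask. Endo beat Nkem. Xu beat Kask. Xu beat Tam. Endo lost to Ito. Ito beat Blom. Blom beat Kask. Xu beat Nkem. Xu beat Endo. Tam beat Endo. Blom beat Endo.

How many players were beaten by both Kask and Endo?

0

Kask beat: no one.
Endo beat: Nkem, Kask.
No one was beaten by both.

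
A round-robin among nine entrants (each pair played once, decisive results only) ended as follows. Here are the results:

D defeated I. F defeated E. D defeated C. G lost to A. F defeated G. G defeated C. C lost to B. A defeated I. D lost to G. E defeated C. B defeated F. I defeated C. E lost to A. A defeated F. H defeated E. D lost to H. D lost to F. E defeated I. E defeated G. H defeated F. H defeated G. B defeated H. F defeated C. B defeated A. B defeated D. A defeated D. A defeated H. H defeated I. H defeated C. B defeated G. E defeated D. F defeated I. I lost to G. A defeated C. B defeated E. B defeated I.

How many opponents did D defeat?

D's results: beat C, I; lost to A, B, E, F, G, H.
That is 2 wins.

2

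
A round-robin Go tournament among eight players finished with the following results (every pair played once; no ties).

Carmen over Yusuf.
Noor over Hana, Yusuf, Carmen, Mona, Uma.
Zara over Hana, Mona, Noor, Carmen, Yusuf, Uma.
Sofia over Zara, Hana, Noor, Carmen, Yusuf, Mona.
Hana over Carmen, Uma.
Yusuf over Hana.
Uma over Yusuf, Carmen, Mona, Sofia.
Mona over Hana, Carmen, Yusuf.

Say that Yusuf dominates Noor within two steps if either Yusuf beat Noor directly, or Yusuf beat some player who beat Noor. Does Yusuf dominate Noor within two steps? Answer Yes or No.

Yusuf did not beat Noor directly.
Yusuf beat Hana, but each of them lost to Noor. No two-step path.

No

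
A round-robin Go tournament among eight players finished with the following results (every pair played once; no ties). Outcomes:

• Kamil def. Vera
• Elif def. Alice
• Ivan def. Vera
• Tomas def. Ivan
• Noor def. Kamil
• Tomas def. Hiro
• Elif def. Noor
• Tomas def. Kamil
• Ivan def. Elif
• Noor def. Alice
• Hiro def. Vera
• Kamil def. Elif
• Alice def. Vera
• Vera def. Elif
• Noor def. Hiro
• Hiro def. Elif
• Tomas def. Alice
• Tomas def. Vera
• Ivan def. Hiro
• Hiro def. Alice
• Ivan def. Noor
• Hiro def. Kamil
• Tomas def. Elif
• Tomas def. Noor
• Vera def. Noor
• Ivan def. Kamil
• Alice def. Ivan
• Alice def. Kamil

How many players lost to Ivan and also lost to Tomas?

5

Ivan beat: Noor, Elif, Kamil, Hiro, Vera.
Tomas beat: Noor, Elif, Kamil, Hiro, Alice, Ivan, Vera.
Both beat: Noor, Elif, Kamil, Hiro, Vera — 5.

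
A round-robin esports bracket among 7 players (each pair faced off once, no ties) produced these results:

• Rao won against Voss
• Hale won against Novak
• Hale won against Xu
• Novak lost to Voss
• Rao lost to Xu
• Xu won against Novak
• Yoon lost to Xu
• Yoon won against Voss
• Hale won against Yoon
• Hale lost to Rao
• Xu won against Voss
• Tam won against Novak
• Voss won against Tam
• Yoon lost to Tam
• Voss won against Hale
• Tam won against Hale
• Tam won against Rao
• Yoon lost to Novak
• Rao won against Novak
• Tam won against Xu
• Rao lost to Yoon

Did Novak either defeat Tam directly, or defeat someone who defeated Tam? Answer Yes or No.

Novak did not beat Tam directly.
Novak beat Yoon, but each of them lost to Tam. No two-step path.

No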